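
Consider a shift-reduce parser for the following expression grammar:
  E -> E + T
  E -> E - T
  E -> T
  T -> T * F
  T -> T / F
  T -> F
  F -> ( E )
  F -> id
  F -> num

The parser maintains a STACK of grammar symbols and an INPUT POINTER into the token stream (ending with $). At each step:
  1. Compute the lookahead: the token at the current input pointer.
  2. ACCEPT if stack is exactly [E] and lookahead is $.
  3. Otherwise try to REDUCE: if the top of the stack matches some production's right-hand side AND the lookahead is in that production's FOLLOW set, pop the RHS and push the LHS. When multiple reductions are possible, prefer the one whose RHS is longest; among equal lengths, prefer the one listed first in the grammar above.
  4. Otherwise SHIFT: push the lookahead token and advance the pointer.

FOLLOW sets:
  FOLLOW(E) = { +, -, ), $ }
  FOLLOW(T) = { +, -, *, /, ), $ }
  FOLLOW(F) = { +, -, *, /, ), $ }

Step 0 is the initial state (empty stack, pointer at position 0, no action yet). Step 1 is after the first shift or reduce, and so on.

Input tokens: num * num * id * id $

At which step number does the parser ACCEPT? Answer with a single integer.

Answer: 17

Derivation:
Step 1: shift num. Stack=[num] ptr=1 lookahead=* remaining=[* num * id * id $]
Step 2: reduce F->num. Stack=[F] ptr=1 lookahead=* remaining=[* num * id * id $]
Step 3: reduce T->F. Stack=[T] ptr=1 lookahead=* remaining=[* num * id * id $]
Step 4: shift *. Stack=[T *] ptr=2 lookahead=num remaining=[num * id * id $]
Step 5: shift num. Stack=[T * num] ptr=3 lookahead=* remaining=[* id * id $]
Step 6: reduce F->num. Stack=[T * F] ptr=3 lookahead=* remaining=[* id * id $]
Step 7: reduce T->T * F. Stack=[T] ptr=3 lookahead=* remaining=[* id * id $]
Step 8: shift *. Stack=[T *] ptr=4 lookahead=id remaining=[id * id $]
Step 9: shift id. Stack=[T * id] ptr=5 lookahead=* remaining=[* id $]
Step 10: reduce F->id. Stack=[T * F] ptr=5 lookahead=* remaining=[* id $]
Step 11: reduce T->T * F. Stack=[T] ptr=5 lookahead=* remaining=[* id $]
Step 12: shift *. Stack=[T *] ptr=6 lookahead=id remaining=[id $]
Step 13: shift id. Stack=[T * id] ptr=7 lookahead=$ remaining=[$]
Step 14: reduce F->id. Stack=[T * F] ptr=7 lookahead=$ remaining=[$]
Step 15: reduce T->T * F. Stack=[T] ptr=7 lookahead=$ remaining=[$]
Step 16: reduce E->T. Stack=[E] ptr=7 lookahead=$ remaining=[$]
Step 17: accept. Stack=[E] ptr=7 lookahead=$ remaining=[$]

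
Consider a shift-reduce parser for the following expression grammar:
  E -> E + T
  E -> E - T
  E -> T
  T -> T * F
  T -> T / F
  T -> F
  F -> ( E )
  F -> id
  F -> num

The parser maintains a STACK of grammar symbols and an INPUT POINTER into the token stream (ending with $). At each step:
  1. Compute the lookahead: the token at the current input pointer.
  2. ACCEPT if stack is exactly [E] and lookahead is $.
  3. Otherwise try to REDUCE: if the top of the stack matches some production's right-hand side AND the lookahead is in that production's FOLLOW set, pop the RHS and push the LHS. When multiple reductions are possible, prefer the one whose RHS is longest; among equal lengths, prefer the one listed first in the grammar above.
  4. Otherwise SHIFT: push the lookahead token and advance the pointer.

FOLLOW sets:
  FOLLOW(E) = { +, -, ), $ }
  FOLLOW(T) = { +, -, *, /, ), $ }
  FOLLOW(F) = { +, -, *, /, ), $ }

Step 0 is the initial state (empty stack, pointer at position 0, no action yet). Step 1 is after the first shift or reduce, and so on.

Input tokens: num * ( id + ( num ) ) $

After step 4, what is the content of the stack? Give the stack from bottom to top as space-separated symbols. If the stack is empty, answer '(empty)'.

Step 1: shift num. Stack=[num] ptr=1 lookahead=* remaining=[* ( id + ( num ) ) $]
Step 2: reduce F->num. Stack=[F] ptr=1 lookahead=* remaining=[* ( id + ( num ) ) $]
Step 3: reduce T->F. Stack=[T] ptr=1 lookahead=* remaining=[* ( id + ( num ) ) $]
Step 4: shift *. Stack=[T *] ptr=2 lookahead=( remaining=[( id + ( num ) ) $]

Answer: T *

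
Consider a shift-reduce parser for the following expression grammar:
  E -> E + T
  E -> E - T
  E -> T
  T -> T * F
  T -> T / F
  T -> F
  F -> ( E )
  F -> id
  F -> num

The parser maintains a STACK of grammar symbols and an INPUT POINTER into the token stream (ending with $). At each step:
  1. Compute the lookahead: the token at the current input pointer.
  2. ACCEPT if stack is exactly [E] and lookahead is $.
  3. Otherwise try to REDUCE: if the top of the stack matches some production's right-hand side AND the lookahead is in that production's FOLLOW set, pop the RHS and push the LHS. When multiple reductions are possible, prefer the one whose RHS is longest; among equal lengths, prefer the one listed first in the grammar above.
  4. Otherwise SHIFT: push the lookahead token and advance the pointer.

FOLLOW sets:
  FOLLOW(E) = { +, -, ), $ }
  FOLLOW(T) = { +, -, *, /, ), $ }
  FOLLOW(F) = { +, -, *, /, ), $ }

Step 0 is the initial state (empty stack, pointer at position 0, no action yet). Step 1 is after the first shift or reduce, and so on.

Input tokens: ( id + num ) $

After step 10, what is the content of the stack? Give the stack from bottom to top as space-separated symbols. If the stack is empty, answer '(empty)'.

Answer: ( E

Derivation:
Step 1: shift (. Stack=[(] ptr=1 lookahead=id remaining=[id + num ) $]
Step 2: shift id. Stack=[( id] ptr=2 lookahead=+ remaining=[+ num ) $]
Step 3: reduce F->id. Stack=[( F] ptr=2 lookahead=+ remaining=[+ num ) $]
Step 4: reduce T->F. Stack=[( T] ptr=2 lookahead=+ remaining=[+ num ) $]
Step 5: reduce E->T. Stack=[( E] ptr=2 lookahead=+ remaining=[+ num ) $]
Step 6: shift +. Stack=[( E +] ptr=3 lookahead=num remaining=[num ) $]
Step 7: shift num. Stack=[( E + num] ptr=4 lookahead=) remaining=[) $]
Step 8: reduce F->num. Stack=[( E + F] ptr=4 lookahead=) remaining=[) $]
Step 9: reduce T->F. Stack=[( E + T] ptr=4 lookahead=) remaining=[) $]
Step 10: reduce E->E + T. Stack=[( E] ptr=4 lookahead=) remaining=[) $]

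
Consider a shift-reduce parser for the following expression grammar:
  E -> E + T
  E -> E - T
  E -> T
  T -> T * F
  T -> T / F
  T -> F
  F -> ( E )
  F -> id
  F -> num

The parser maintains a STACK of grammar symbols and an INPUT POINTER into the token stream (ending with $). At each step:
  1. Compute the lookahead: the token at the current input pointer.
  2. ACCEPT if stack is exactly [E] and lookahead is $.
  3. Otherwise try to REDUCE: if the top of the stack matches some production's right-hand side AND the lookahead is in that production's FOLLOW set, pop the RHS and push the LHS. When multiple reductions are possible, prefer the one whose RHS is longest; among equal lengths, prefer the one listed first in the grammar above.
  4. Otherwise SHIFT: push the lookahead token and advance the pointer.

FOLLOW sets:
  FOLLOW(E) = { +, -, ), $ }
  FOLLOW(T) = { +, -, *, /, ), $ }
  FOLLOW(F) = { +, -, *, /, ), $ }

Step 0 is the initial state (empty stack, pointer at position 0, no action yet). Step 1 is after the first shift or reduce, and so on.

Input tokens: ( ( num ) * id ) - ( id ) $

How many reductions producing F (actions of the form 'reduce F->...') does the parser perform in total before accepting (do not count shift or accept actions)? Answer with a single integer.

Answer: 6

Derivation:
Step 1: shift (. Stack=[(] ptr=1 lookahead=( remaining=[( num ) * id ) - ( id ) $]
Step 2: shift (. Stack=[( (] ptr=2 lookahead=num remaining=[num ) * id ) - ( id ) $]
Step 3: shift num. Stack=[( ( num] ptr=3 lookahead=) remaining=[) * id ) - ( id ) $]
Step 4: reduce F->num. Stack=[( ( F] ptr=3 lookahead=) remaining=[) * id ) - ( id ) $]
Step 5: reduce T->F. Stack=[( ( T] ptr=3 lookahead=) remaining=[) * id ) - ( id ) $]
Step 6: reduce E->T. Stack=[( ( E] ptr=3 lookahead=) remaining=[) * id ) - ( id ) $]
Step 7: shift ). Stack=[( ( E )] ptr=4 lookahead=* remaining=[* id ) - ( id ) $]
Step 8: reduce F->( E ). Stack=[( F] ptr=4 lookahead=* remaining=[* id ) - ( id ) $]
Step 9: reduce T->F. Stack=[( T] ptr=4 lookahead=* remaining=[* id ) - ( id ) $]
Step 10: shift *. Stack=[( T *] ptr=5 lookahead=id remaining=[id ) - ( id ) $]
Step 11: shift id. Stack=[( T * id] ptr=6 lookahead=) remaining=[) - ( id ) $]
Step 12: reduce F->id. Stack=[( T * F] ptr=6 lookahead=) remaining=[) - ( id ) $]
Step 13: reduce T->T * F. Stack=[( T] ptr=6 lookahead=) remaining=[) - ( id ) $]
Step 14: reduce E->T. Stack=[( E] ptr=6 lookahead=) remaining=[) - ( id ) $]
Step 15: shift ). Stack=[( E )] ptr=7 lookahead=- remaining=[- ( id ) $]
Step 16: reduce F->( E ). Stack=[F] ptr=7 lookahead=- remaining=[- ( id ) $]
Step 17: reduce T->F. Stack=[T] ptr=7 lookahead=- remaining=[- ( id ) $]
Step 18: reduce E->T. Stack=[E] ptr=7 lookahead=- remaining=[- ( id ) $]
Step 19: shift -. Stack=[E -] ptr=8 lookahead=( remaining=[( id ) $]
Step 20: shift (. Stack=[E - (] ptr=9 lookahead=id remaining=[id ) $]
Step 21: shift id. Stack=[E - ( id] ptr=10 lookahead=) remaining=[) $]
Step 22: reduce F->id. Stack=[E - ( F] ptr=10 lookahead=) remaining=[) $]
Step 23: reduce T->F. Stack=[E - ( T] ptr=10 lookahead=) remaining=[) $]
Step 24: reduce E->T. Stack=[E - ( E] ptr=10 lookahead=) remaining=[) $]
Step 25: shift ). Stack=[E - ( E )] ptr=11 lookahead=$ remaining=[$]
Step 26: reduce F->( E ). Stack=[E - F] ptr=11 lookahead=$ remaining=[$]
Step 27: reduce T->F. Stack=[E - T] ptr=11 lookahead=$ remaining=[$]
Step 28: reduce E->E - T. Stack=[E] ptr=11 lookahead=$ remaining=[$]
Step 29: accept. Stack=[E] ptr=11 lookahead=$ remaining=[$]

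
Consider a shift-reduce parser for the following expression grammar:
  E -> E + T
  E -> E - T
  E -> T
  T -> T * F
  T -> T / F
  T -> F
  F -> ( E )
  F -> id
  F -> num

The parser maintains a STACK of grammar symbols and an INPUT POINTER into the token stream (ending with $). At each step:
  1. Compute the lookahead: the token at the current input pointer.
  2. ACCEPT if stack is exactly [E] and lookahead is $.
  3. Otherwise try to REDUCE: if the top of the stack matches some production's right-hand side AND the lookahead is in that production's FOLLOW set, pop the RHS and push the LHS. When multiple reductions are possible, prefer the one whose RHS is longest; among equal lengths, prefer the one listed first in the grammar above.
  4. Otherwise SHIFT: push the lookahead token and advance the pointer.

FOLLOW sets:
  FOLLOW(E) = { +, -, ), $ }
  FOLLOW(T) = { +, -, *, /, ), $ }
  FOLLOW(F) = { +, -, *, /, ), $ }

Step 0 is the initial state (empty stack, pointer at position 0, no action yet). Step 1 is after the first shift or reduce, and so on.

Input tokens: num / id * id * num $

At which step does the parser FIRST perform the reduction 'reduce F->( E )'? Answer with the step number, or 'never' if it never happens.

Answer: never

Derivation:
Step 1: shift num. Stack=[num] ptr=1 lookahead=/ remaining=[/ id * id * num $]
Step 2: reduce F->num. Stack=[F] ptr=1 lookahead=/ remaining=[/ id * id * num $]
Step 3: reduce T->F. Stack=[T] ptr=1 lookahead=/ remaining=[/ id * id * num $]
Step 4: shift /. Stack=[T /] ptr=2 lookahead=id remaining=[id * id * num $]
Step 5: shift id. Stack=[T / id] ptr=3 lookahead=* remaining=[* id * num $]
Step 6: reduce F->id. Stack=[T / F] ptr=3 lookahead=* remaining=[* id * num $]
Step 7: reduce T->T / F. Stack=[T] ptr=3 lookahead=* remaining=[* id * num $]
Step 8: shift *. Stack=[T *] ptr=4 lookahead=id remaining=[id * num $]
Step 9: shift id. Stack=[T * id] ptr=5 lookahead=* remaining=[* num $]
Step 10: reduce F->id. Stack=[T * F] ptr=5 lookahead=* remaining=[* num $]
Step 11: reduce T->T * F. Stack=[T] ptr=5 lookahead=* remaining=[* num $]
Step 12: shift *. Stack=[T *] ptr=6 lookahead=num remaining=[num $]
Step 13: shift num. Stack=[T * num] ptr=7 lookahead=$ remaining=[$]
Step 14: reduce F->num. Stack=[T * F] ptr=7 lookahead=$ remaining=[$]
Step 15: reduce T->T * F. Stack=[T] ptr=7 lookahead=$ remaining=[$]
Step 16: reduce E->T. Stack=[E] ptr=7 lookahead=$ remaining=[$]
Step 17: accept. Stack=[E] ptr=7 lookahead=$ remaining=[$]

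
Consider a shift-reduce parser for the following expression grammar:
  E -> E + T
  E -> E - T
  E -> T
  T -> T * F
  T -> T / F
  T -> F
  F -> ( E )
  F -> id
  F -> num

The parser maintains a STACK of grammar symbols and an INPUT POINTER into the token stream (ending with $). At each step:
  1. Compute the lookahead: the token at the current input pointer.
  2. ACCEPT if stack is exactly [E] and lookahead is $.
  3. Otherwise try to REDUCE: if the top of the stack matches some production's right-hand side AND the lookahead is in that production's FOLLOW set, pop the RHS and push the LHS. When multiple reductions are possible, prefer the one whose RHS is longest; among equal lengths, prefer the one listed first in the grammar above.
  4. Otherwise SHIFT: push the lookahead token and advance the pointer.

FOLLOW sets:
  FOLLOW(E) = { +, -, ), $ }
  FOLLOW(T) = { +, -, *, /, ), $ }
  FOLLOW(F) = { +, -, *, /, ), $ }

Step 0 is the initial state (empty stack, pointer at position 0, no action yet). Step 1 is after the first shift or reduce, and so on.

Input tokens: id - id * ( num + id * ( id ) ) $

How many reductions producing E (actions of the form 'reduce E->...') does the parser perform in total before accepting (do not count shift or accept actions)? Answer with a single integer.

Answer: 5

Derivation:
Step 1: shift id. Stack=[id] ptr=1 lookahead=- remaining=[- id * ( num + id * ( id ) ) $]
Step 2: reduce F->id. Stack=[F] ptr=1 lookahead=- remaining=[- id * ( num + id * ( id ) ) $]
Step 3: reduce T->F. Stack=[T] ptr=1 lookahead=- remaining=[- id * ( num + id * ( id ) ) $]
Step 4: reduce E->T. Stack=[E] ptr=1 lookahead=- remaining=[- id * ( num + id * ( id ) ) $]
Step 5: shift -. Stack=[E -] ptr=2 lookahead=id remaining=[id * ( num + id * ( id ) ) $]
Step 6: shift id. Stack=[E - id] ptr=3 lookahead=* remaining=[* ( num + id * ( id ) ) $]
Step 7: reduce F->id. Stack=[E - F] ptr=3 lookahead=* remaining=[* ( num + id * ( id ) ) $]
Step 8: reduce T->F. Stack=[E - T] ptr=3 lookahead=* remaining=[* ( num + id * ( id ) ) $]
Step 9: shift *. Stack=[E - T *] ptr=4 lookahead=( remaining=[( num + id * ( id ) ) $]
Step 10: shift (. Stack=[E - T * (] ptr=5 lookahead=num remaining=[num + id * ( id ) ) $]
Step 11: shift num. Stack=[E - T * ( num] ptr=6 lookahead=+ remaining=[+ id * ( id ) ) $]
Step 12: reduce F->num. Stack=[E - T * ( F] ptr=6 lookahead=+ remaining=[+ id * ( id ) ) $]
Step 13: reduce T->F. Stack=[E - T * ( T] ptr=6 lookahead=+ remaining=[+ id * ( id ) ) $]
Step 14: reduce E->T. Stack=[E - T * ( E] ptr=6 lookahead=+ remaining=[+ id * ( id ) ) $]
Step 15: shift +. Stack=[E - T * ( E +] ptr=7 lookahead=id remaining=[id * ( id ) ) $]
Step 16: shift id. Stack=[E - T * ( E + id] ptr=8 lookahead=* remaining=[* ( id ) ) $]
Step 17: reduce F->id. Stack=[E - T * ( E + F] ptr=8 lookahead=* remaining=[* ( id ) ) $]
Step 18: reduce T->F. Stack=[E - T * ( E + T] ptr=8 lookahead=* remaining=[* ( id ) ) $]
Step 19: shift *. Stack=[E - T * ( E + T *] ptr=9 lookahead=( remaining=[( id ) ) $]
Step 20: shift (. Stack=[E - T * ( E + T * (] ptr=10 lookahead=id remaining=[id ) ) $]
Step 21: shift id. Stack=[E - T * ( E + T * ( id] ptr=11 lookahead=) remaining=[) ) $]
Step 22: reduce F->id. Stack=[E - T * ( E + T * ( F] ptr=11 lookahead=) remaining=[) ) $]
Step 23: reduce T->F. Stack=[E - T * ( E + T * ( T] ptr=11 lookahead=) remaining=[) ) $]
Step 24: reduce E->T. Stack=[E - T * ( E + T * ( E] ptr=11 lookahead=) remaining=[) ) $]
Step 25: shift ). Stack=[E - T * ( E + T * ( E )] ptr=12 lookahead=) remaining=[) $]
Step 26: reduce F->( E ). Stack=[E - T * ( E + T * F] ptr=12 lookahead=) remaining=[) $]
Step 27: reduce T->T * F. Stack=[E - T * ( E + T] ptr=12 lookahead=) remaining=[) $]
Step 28: reduce E->E + T. Stack=[E - T * ( E] ptr=12 lookahead=) remaining=[) $]
Step 29: shift ). Stack=[E - T * ( E )] ptr=13 lookahead=$ remaining=[$]
Step 30: reduce F->( E ). Stack=[E - T * F] ptr=13 lookahead=$ remaining=[$]
Step 31: reduce T->T * F. Stack=[E - T] ptr=13 lookahead=$ remaining=[$]
Step 32: reduce E->E - T. Stack=[E] ptr=13 lookahead=$ remaining=[$]
Step 33: accept. Stack=[E] ptr=13 lookahead=$ remaining=[$]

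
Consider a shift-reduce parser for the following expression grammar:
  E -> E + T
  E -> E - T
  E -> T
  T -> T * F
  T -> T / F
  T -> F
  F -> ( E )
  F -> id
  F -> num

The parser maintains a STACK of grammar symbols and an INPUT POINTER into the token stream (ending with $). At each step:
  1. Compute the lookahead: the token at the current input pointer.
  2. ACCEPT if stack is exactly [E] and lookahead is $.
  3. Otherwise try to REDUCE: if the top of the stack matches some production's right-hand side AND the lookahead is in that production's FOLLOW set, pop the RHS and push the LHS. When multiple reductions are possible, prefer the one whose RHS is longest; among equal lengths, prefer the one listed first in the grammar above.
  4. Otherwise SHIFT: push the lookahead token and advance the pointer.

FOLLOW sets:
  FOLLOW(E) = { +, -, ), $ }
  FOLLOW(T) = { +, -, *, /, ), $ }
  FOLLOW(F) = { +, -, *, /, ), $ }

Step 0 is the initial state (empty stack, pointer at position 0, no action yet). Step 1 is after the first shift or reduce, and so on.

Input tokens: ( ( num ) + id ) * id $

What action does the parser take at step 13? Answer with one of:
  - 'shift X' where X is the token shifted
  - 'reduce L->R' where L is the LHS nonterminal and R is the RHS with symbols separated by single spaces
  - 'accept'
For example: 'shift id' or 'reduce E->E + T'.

Answer: reduce F->id

Derivation:
Step 1: shift (. Stack=[(] ptr=1 lookahead=( remaining=[( num ) + id ) * id $]
Step 2: shift (. Stack=[( (] ptr=2 lookahead=num remaining=[num ) + id ) * id $]
Step 3: shift num. Stack=[( ( num] ptr=3 lookahead=) remaining=[) + id ) * id $]
Step 4: reduce F->num. Stack=[( ( F] ptr=3 lookahead=) remaining=[) + id ) * id $]
Step 5: reduce T->F. Stack=[( ( T] ptr=3 lookahead=) remaining=[) + id ) * id $]
Step 6: reduce E->T. Stack=[( ( E] ptr=3 lookahead=) remaining=[) + id ) * id $]
Step 7: shift ). Stack=[( ( E )] ptr=4 lookahead=+ remaining=[+ id ) * id $]
Step 8: reduce F->( E ). Stack=[( F] ptr=4 lookahead=+ remaining=[+ id ) * id $]
Step 9: reduce T->F. Stack=[( T] ptr=4 lookahead=+ remaining=[+ id ) * id $]
Step 10: reduce E->T. Stack=[( E] ptr=4 lookahead=+ remaining=[+ id ) * id $]
Step 11: shift +. Stack=[( E +] ptr=5 lookahead=id remaining=[id ) * id $]
Step 12: shift id. Stack=[( E + id] ptr=6 lookahead=) remaining=[) * id $]
Step 13: reduce F->id. Stack=[( E + F] ptr=6 lookahead=) remaining=[) * id $]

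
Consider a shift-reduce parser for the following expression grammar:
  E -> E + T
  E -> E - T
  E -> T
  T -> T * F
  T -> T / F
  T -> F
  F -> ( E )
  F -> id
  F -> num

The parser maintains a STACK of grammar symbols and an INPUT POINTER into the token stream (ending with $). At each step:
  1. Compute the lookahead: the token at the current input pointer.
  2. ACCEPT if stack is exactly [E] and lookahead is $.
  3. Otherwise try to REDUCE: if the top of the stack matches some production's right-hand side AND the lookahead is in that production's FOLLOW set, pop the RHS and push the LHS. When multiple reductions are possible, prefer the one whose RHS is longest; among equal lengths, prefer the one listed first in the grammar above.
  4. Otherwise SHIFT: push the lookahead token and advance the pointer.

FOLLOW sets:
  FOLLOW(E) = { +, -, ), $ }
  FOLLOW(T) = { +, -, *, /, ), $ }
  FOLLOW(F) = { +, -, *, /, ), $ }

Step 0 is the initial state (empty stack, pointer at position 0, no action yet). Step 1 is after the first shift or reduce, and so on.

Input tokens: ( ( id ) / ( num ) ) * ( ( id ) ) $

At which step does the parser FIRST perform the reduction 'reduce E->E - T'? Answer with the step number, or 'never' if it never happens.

Step 1: shift (. Stack=[(] ptr=1 lookahead=( remaining=[( id ) / ( num ) ) * ( ( id ) ) $]
Step 2: shift (. Stack=[( (] ptr=2 lookahead=id remaining=[id ) / ( num ) ) * ( ( id ) ) $]
Step 3: shift id. Stack=[( ( id] ptr=3 lookahead=) remaining=[) / ( num ) ) * ( ( id ) ) $]
Step 4: reduce F->id. Stack=[( ( F] ptr=3 lookahead=) remaining=[) / ( num ) ) * ( ( id ) ) $]
Step 5: reduce T->F. Stack=[( ( T] ptr=3 lookahead=) remaining=[) / ( num ) ) * ( ( id ) ) $]
Step 6: reduce E->T. Stack=[( ( E] ptr=3 lookahead=) remaining=[) / ( num ) ) * ( ( id ) ) $]
Step 7: shift ). Stack=[( ( E )] ptr=4 lookahead=/ remaining=[/ ( num ) ) * ( ( id ) ) $]
Step 8: reduce F->( E ). Stack=[( F] ptr=4 lookahead=/ remaining=[/ ( num ) ) * ( ( id ) ) $]
Step 9: reduce T->F. Stack=[( T] ptr=4 lookahead=/ remaining=[/ ( num ) ) * ( ( id ) ) $]
Step 10: shift /. Stack=[( T /] ptr=5 lookahead=( remaining=[( num ) ) * ( ( id ) ) $]
Step 11: shift (. Stack=[( T / (] ptr=6 lookahead=num remaining=[num ) ) * ( ( id ) ) $]
Step 12: shift num. Stack=[( T / ( num] ptr=7 lookahead=) remaining=[) ) * ( ( id ) ) $]
Step 13: reduce F->num. Stack=[( T / ( F] ptr=7 lookahead=) remaining=[) ) * ( ( id ) ) $]
Step 14: reduce T->F. Stack=[( T / ( T] ptr=7 lookahead=) remaining=[) ) * ( ( id ) ) $]
Step 15: reduce E->T. Stack=[( T / ( E] ptr=7 lookahead=) remaining=[) ) * ( ( id ) ) $]
Step 16: shift ). Stack=[( T / ( E )] ptr=8 lookahead=) remaining=[) * ( ( id ) ) $]
Step 17: reduce F->( E ). Stack=[( T / F] ptr=8 lookahead=) remaining=[) * ( ( id ) ) $]
Step 18: reduce T->T / F. Stack=[( T] ptr=8 lookahead=) remaining=[) * ( ( id ) ) $]
Step 19: reduce E->T. Stack=[( E] ptr=8 lookahead=) remaining=[) * ( ( id ) ) $]
Step 20: shift ). Stack=[( E )] ptr=9 lookahead=* remaining=[* ( ( id ) ) $]
Step 21: reduce F->( E ). Stack=[F] ptr=9 lookahead=* remaining=[* ( ( id ) ) $]
Step 22: reduce T->F. Stack=[T] ptr=9 lookahead=* remaining=[* ( ( id ) ) $]
Step 23: shift *. Stack=[T *] ptr=10 lookahead=( remaining=[( ( id ) ) $]
Step 24: shift (. Stack=[T * (] ptr=11 lookahead=( remaining=[( id ) ) $]
Step 25: shift (. Stack=[T * ( (] ptr=12 lookahead=id remaining=[id ) ) $]
Step 26: shift id. Stack=[T * ( ( id] ptr=13 lookahead=) remaining=[) ) $]
Step 27: reduce F->id. Stack=[T * ( ( F] ptr=13 lookahead=) remaining=[) ) $]
Step 28: reduce T->F. Stack=[T * ( ( T] ptr=13 lookahead=) remaining=[) ) $]
Step 29: reduce E->T. Stack=[T * ( ( E] ptr=13 lookahead=) remaining=[) ) $]
Step 30: shift ). Stack=[T * ( ( E )] ptr=14 lookahead=) remaining=[) $]
Step 31: reduce F->( E ). Stack=[T * ( F] ptr=14 lookahead=) remaining=[) $]
Step 32: reduce T->F. Stack=[T * ( T] ptr=14 lookahead=) remaining=[) $]
Step 33: reduce E->T. Stack=[T * ( E] ptr=14 lookahead=) remaining=[) $]
Step 34: shift ). Stack=[T * ( E )] ptr=15 lookahead=$ remaining=[$]
Step 35: reduce F->( E ). Stack=[T * F] ptr=15 lookahead=$ remaining=[$]
Step 36: reduce T->T * F. Stack=[T] ptr=15 lookahead=$ remaining=[$]
Step 37: reduce E->T. Stack=[E] ptr=15 lookahead=$ remaining=[$]
Step 38: accept. Stack=[E] ptr=15 lookahead=$ remaining=[$]

Answer: never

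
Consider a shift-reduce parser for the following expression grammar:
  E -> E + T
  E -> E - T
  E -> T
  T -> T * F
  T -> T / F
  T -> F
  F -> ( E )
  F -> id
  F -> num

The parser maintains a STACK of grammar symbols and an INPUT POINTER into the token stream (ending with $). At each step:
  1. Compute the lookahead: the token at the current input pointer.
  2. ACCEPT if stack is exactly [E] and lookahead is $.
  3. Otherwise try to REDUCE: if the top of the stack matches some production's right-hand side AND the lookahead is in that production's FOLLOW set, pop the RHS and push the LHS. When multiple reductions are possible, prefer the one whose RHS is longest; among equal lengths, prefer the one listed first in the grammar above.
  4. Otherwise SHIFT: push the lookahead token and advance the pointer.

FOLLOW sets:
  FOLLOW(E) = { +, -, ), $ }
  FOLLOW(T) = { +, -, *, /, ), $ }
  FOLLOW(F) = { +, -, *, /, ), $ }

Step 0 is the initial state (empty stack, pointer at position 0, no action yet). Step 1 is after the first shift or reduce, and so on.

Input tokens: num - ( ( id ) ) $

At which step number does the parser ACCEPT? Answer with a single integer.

Answer: 20

Derivation:
Step 1: shift num. Stack=[num] ptr=1 lookahead=- remaining=[- ( ( id ) ) $]
Step 2: reduce F->num. Stack=[F] ptr=1 lookahead=- remaining=[- ( ( id ) ) $]
Step 3: reduce T->F. Stack=[T] ptr=1 lookahead=- remaining=[- ( ( id ) ) $]
Step 4: reduce E->T. Stack=[E] ptr=1 lookahead=- remaining=[- ( ( id ) ) $]
Step 5: shift -. Stack=[E -] ptr=2 lookahead=( remaining=[( ( id ) ) $]
Step 6: shift (. Stack=[E - (] ptr=3 lookahead=( remaining=[( id ) ) $]
Step 7: shift (. Stack=[E - ( (] ptr=4 lookahead=id remaining=[id ) ) $]
Step 8: shift id. Stack=[E - ( ( id] ptr=5 lookahead=) remaining=[) ) $]
Step 9: reduce F->id. Stack=[E - ( ( F] ptr=5 lookahead=) remaining=[) ) $]
Step 10: reduce T->F. Stack=[E - ( ( T] ptr=5 lookahead=) remaining=[) ) $]
Step 11: reduce E->T. Stack=[E - ( ( E] ptr=5 lookahead=) remaining=[) ) $]
Step 12: shift ). Stack=[E - ( ( E )] ptr=6 lookahead=) remaining=[) $]
Step 13: reduce F->( E ). Stack=[E - ( F] ptr=6 lookahead=) remaining=[) $]
Step 14: reduce T->F. Stack=[E - ( T] ptr=6 lookahead=) remaining=[) $]
Step 15: reduce E->T. Stack=[E - ( E] ptr=6 lookahead=) remaining=[) $]
Step 16: shift ). Stack=[E - ( E )] ptr=7 lookahead=$ remaining=[$]
Step 17: reduce F->( E ). Stack=[E - F] ptr=7 lookahead=$ remaining=[$]
Step 18: reduce T->F. Stack=[E - T] ptr=7 lookahead=$ remaining=[$]
Step 19: reduce E->E - T. Stack=[E] ptr=7 lookahead=$ remaining=[$]
Step 20: accept. Stack=[E] ptr=7 lookahead=$ remaining=[$]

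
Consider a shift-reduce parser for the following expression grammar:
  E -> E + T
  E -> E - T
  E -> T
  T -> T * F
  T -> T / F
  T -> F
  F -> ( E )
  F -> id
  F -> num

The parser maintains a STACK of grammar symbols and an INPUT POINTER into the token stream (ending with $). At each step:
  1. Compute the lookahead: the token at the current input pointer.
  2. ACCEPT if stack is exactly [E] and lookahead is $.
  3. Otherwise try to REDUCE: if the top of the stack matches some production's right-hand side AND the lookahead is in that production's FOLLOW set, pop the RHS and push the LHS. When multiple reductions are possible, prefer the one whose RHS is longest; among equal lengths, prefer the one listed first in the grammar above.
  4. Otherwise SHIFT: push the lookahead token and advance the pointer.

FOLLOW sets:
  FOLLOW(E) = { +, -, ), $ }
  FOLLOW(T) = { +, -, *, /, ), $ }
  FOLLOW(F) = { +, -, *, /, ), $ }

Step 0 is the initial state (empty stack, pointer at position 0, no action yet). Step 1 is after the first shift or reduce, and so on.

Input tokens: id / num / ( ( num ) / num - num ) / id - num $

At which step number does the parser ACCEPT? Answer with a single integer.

Step 1: shift id. Stack=[id] ptr=1 lookahead=/ remaining=[/ num / ( ( num ) / num - num ) / id - num $]
Step 2: reduce F->id. Stack=[F] ptr=1 lookahead=/ remaining=[/ num / ( ( num ) / num - num ) / id - num $]
Step 3: reduce T->F. Stack=[T] ptr=1 lookahead=/ remaining=[/ num / ( ( num ) / num - num ) / id - num $]
Step 4: shift /. Stack=[T /] ptr=2 lookahead=num remaining=[num / ( ( num ) / num - num ) / id - num $]
Step 5: shift num. Stack=[T / num] ptr=3 lookahead=/ remaining=[/ ( ( num ) / num - num ) / id - num $]
Step 6: reduce F->num. Stack=[T / F] ptr=3 lookahead=/ remaining=[/ ( ( num ) / num - num ) / id - num $]
Step 7: reduce T->T / F. Stack=[T] ptr=3 lookahead=/ remaining=[/ ( ( num ) / num - num ) / id - num $]
Step 8: shift /. Stack=[T /] ptr=4 lookahead=( remaining=[( ( num ) / num - num ) / id - num $]
Step 9: shift (. Stack=[T / (] ptr=5 lookahead=( remaining=[( num ) / num - num ) / id - num $]
Step 10: shift (. Stack=[T / ( (] ptr=6 lookahead=num remaining=[num ) / num - num ) / id - num $]
Step 11: shift num. Stack=[T / ( ( num] ptr=7 lookahead=) remaining=[) / num - num ) / id - num $]
Step 12: reduce F->num. Stack=[T / ( ( F] ptr=7 lookahead=) remaining=[) / num - num ) / id - num $]
Step 13: reduce T->F. Stack=[T / ( ( T] ptr=7 lookahead=) remaining=[) / num - num ) / id - num $]
Step 14: reduce E->T. Stack=[T / ( ( E] ptr=7 lookahead=) remaining=[) / num - num ) / id - num $]
Step 15: shift ). Stack=[T / ( ( E )] ptr=8 lookahead=/ remaining=[/ num - num ) / id - num $]
Step 16: reduce F->( E ). Stack=[T / ( F] ptr=8 lookahead=/ remaining=[/ num - num ) / id - num $]
Step 17: reduce T->F. Stack=[T / ( T] ptr=8 lookahead=/ remaining=[/ num - num ) / id - num $]
Step 18: shift /. Stack=[T / ( T /] ptr=9 lookahead=num remaining=[num - num ) / id - num $]
Step 19: shift num. Stack=[T / ( T / num] ptr=10 lookahead=- remaining=[- num ) / id - num $]
Step 20: reduce F->num. Stack=[T / ( T / F] ptr=10 lookahead=- remaining=[- num ) / id - num $]
Step 21: reduce T->T / F. Stack=[T / ( T] ptr=10 lookahead=- remaining=[- num ) / id - num $]
Step 22: reduce E->T. Stack=[T / ( E] ptr=10 lookahead=- remaining=[- num ) / id - num $]
Step 23: shift -. Stack=[T / ( E -] ptr=11 lookahead=num remaining=[num ) / id - num $]
Step 24: shift num. Stack=[T / ( E - num] ptr=12 lookahead=) remaining=[) / id - num $]
Step 25: reduce F->num. Stack=[T / ( E - F] ptr=12 lookahead=) remaining=[) / id - num $]
Step 26: reduce T->F. Stack=[T / ( E - T] ptr=12 lookahead=) remaining=[) / id - num $]
Step 27: reduce E->E - T. Stack=[T / ( E] ptr=12 lookahead=) remaining=[) / id - num $]
Step 28: shift ). Stack=[T / ( E )] ptr=13 lookahead=/ remaining=[/ id - num $]
Step 29: reduce F->( E ). Stack=[T / F] ptr=13 lookahead=/ remaining=[/ id - num $]
Step 30: reduce T->T / F. Stack=[T] ptr=13 lookahead=/ remaining=[/ id - num $]
Step 31: shift /. Stack=[T /] ptr=14 lookahead=id remaining=[id - num $]
Step 32: shift id. Stack=[T / id] ptr=15 lookahead=- remaining=[- num $]
Step 33: reduce F->id. Stack=[T / F] ptr=15 lookahead=- remaining=[- num $]
Step 34: reduce T->T / F. Stack=[T] ptr=15 lookahead=- remaining=[- num $]
Step 35: reduce E->T. Stack=[E] ptr=15 lookahead=- remaining=[- num $]
Step 36: shift -. Stack=[E -] ptr=16 lookahead=num remaining=[num $]
Step 37: shift num. Stack=[E - num] ptr=17 lookahead=$ remaining=[$]
Step 38: reduce F->num. Stack=[E - F] ptr=17 lookahead=$ remaining=[$]
Step 39: reduce T->F. Stack=[E - T] ptr=17 lookahead=$ remaining=[$]
Step 40: reduce E->E - T. Stack=[E] ptr=17 lookahead=$ remaining=[$]
Step 41: accept. Stack=[E] ptr=17 lookahead=$ remaining=[$]

Answer: 41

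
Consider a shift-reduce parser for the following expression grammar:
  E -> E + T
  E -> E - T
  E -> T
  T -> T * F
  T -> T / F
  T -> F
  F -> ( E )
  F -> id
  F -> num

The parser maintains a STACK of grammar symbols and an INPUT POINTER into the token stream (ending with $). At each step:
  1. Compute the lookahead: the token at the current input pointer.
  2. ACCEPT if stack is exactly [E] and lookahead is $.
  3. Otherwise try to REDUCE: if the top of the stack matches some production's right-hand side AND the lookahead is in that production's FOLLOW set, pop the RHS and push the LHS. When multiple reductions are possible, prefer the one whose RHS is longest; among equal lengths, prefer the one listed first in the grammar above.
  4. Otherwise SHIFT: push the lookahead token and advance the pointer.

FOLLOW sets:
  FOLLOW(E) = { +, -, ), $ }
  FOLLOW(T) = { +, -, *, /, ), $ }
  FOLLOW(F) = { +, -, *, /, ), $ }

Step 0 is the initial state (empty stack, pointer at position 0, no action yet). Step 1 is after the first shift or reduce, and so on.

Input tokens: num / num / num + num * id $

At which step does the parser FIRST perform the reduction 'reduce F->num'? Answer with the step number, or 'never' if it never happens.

Answer: 2

Derivation:
Step 1: shift num. Stack=[num] ptr=1 lookahead=/ remaining=[/ num / num + num * id $]
Step 2: reduce F->num. Stack=[F] ptr=1 lookahead=/ remaining=[/ num / num + num * id $]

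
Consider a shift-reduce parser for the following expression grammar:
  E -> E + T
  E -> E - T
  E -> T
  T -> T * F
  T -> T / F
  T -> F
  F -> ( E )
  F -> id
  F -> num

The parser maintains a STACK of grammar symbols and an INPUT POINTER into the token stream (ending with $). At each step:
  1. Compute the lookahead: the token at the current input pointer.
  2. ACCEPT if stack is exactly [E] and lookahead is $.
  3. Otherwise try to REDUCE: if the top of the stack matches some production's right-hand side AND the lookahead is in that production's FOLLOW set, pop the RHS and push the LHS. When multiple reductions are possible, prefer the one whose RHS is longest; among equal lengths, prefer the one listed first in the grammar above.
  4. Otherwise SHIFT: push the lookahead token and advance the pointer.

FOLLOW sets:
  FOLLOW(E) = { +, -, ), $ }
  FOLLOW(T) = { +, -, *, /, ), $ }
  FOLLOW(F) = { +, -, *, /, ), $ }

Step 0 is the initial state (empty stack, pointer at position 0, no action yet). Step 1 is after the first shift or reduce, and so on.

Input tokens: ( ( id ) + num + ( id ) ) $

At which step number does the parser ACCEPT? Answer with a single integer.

Answer: 30

Derivation:
Step 1: shift (. Stack=[(] ptr=1 lookahead=( remaining=[( id ) + num + ( id ) ) $]
Step 2: shift (. Stack=[( (] ptr=2 lookahead=id remaining=[id ) + num + ( id ) ) $]
Step 3: shift id. Stack=[( ( id] ptr=3 lookahead=) remaining=[) + num + ( id ) ) $]
Step 4: reduce F->id. Stack=[( ( F] ptr=3 lookahead=) remaining=[) + num + ( id ) ) $]
Step 5: reduce T->F. Stack=[( ( T] ptr=3 lookahead=) remaining=[) + num + ( id ) ) $]
Step 6: reduce E->T. Stack=[( ( E] ptr=3 lookahead=) remaining=[) + num + ( id ) ) $]
Step 7: shift ). Stack=[( ( E )] ptr=4 lookahead=+ remaining=[+ num + ( id ) ) $]
Step 8: reduce F->( E ). Stack=[( F] ptr=4 lookahead=+ remaining=[+ num + ( id ) ) $]
Step 9: reduce T->F. Stack=[( T] ptr=4 lookahead=+ remaining=[+ num + ( id ) ) $]
Step 10: reduce E->T. Stack=[( E] ptr=4 lookahead=+ remaining=[+ num + ( id ) ) $]
Step 11: shift +. Stack=[( E +] ptr=5 lookahead=num remaining=[num + ( id ) ) $]
Step 12: shift num. Stack=[( E + num] ptr=6 lookahead=+ remaining=[+ ( id ) ) $]
Step 13: reduce F->num. Stack=[( E + F] ptr=6 lookahead=+ remaining=[+ ( id ) ) $]
Step 14: reduce T->F. Stack=[( E + T] ptr=6 lookahead=+ remaining=[+ ( id ) ) $]
Step 15: reduce E->E + T. Stack=[( E] ptr=6 lookahead=+ remaining=[+ ( id ) ) $]
Step 16: shift +. Stack=[( E +] ptr=7 lookahead=( remaining=[( id ) ) $]
Step 17: shift (. Stack=[( E + (] ptr=8 lookahead=id remaining=[id ) ) $]
Step 18: shift id. Stack=[( E + ( id] ptr=9 lookahead=) remaining=[) ) $]
Step 19: reduce F->id. Stack=[( E + ( F] ptr=9 lookahead=) remaining=[) ) $]
Step 20: reduce T->F. Stack=[( E + ( T] ptr=9 lookahead=) remaining=[) ) $]
Step 21: reduce E->T. Stack=[( E + ( E] ptr=9 lookahead=) remaining=[) ) $]
Step 22: shift ). Stack=[( E + ( E )] ptr=10 lookahead=) remaining=[) $]
Step 23: reduce F->( E ). Stack=[( E + F] ptr=10 lookahead=) remaining=[) $]
Step 24: reduce T->F. Stack=[( E + T] ptr=10 lookahead=) remaining=[) $]
Step 25: reduce E->E + T. Stack=[( E] ptr=10 lookahead=) remaining=[) $]
Step 26: shift ). Stack=[( E )] ptr=11 lookahead=$ remaining=[$]
Step 27: reduce F->( E ). Stack=[F] ptr=11 lookahead=$ remaining=[$]
Step 28: reduce T->F. Stack=[T] ptr=11 lookahead=$ remaining=[$]
Step 29: reduce E->T. Stack=[E] ptr=11 lookahead=$ remaining=[$]
Step 30: accept. Stack=[E] ptr=11 lookahead=$ remaining=[$]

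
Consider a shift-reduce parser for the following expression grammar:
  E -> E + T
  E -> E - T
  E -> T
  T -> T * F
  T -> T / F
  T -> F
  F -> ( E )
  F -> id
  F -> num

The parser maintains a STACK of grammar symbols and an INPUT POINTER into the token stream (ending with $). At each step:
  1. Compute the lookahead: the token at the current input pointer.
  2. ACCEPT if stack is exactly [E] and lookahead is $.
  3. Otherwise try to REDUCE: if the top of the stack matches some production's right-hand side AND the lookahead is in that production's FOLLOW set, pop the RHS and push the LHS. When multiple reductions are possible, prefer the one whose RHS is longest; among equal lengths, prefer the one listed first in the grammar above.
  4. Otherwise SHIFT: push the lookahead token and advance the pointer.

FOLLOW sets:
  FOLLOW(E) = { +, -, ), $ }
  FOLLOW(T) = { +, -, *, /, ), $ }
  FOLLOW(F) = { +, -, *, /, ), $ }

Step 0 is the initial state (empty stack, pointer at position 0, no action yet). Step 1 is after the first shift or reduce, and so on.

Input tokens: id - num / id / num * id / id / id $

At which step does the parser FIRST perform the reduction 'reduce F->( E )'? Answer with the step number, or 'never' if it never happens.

Answer: never

Derivation:
Step 1: shift id. Stack=[id] ptr=1 lookahead=- remaining=[- num / id / num * id / id / id $]
Step 2: reduce F->id. Stack=[F] ptr=1 lookahead=- remaining=[- num / id / num * id / id / id $]
Step 3: reduce T->F. Stack=[T] ptr=1 lookahead=- remaining=[- num / id / num * id / id / id $]
Step 4: reduce E->T. Stack=[E] ptr=1 lookahead=- remaining=[- num / id / num * id / id / id $]
Step 5: shift -. Stack=[E -] ptr=2 lookahead=num remaining=[num / id / num * id / id / id $]
Step 6: shift num. Stack=[E - num] ptr=3 lookahead=/ remaining=[/ id / num * id / id / id $]
Step 7: reduce F->num. Stack=[E - F] ptr=3 lookahead=/ remaining=[/ id / num * id / id / id $]
Step 8: reduce T->F. Stack=[E - T] ptr=3 lookahead=/ remaining=[/ id / num * id / id / id $]
Step 9: shift /. Stack=[E - T /] ptr=4 lookahead=id remaining=[id / num * id / id / id $]
Step 10: shift id. Stack=[E - T / id] ptr=5 lookahead=/ remaining=[/ num * id / id / id $]
Step 11: reduce F->id. Stack=[E - T / F] ptr=5 lookahead=/ remaining=[/ num * id / id / id $]
Step 12: reduce T->T / F. Stack=[E - T] ptr=5 lookahead=/ remaining=[/ num * id / id / id $]
Step 13: shift /. Stack=[E - T /] ptr=6 lookahead=num remaining=[num * id / id / id $]
Step 14: shift num. Stack=[E - T / num] ptr=7 lookahead=* remaining=[* id / id / id $]
Step 15: reduce F->num. Stack=[E - T / F] ptr=7 lookahead=* remaining=[* id / id / id $]
Step 16: reduce T->T / F. Stack=[E - T] ptr=7 lookahead=* remaining=[* id / id / id $]
Step 17: shift *. Stack=[E - T *] ptr=8 lookahead=id remaining=[id / id / id $]
Step 18: shift id. Stack=[E - T * id] ptr=9 lookahead=/ remaining=[/ id / id $]
Step 19: reduce F->id. Stack=[E - T * F] ptr=9 lookahead=/ remaining=[/ id / id $]
Step 20: reduce T->T * F. Stack=[E - T] ptr=9 lookahead=/ remaining=[/ id / id $]
Step 21: shift /. Stack=[E - T /] ptr=10 lookahead=id remaining=[id / id $]
Step 22: shift id. Stack=[E - T / id] ptr=11 lookahead=/ remaining=[/ id $]
Step 23: reduce F->id. Stack=[E - T / F] ptr=11 lookahead=/ remaining=[/ id $]
Step 24: reduce T->T / F. Stack=[E - T] ptr=11 lookahead=/ remaining=[/ id $]
Step 25: shift /. Stack=[E - T /] ptr=12 lookahead=id remaining=[id $]
Step 26: shift id. Stack=[E - T / id] ptr=13 lookahead=$ remaining=[$]
Step 27: reduce F->id. Stack=[E - T / F] ptr=13 lookahead=$ remaining=[$]
Step 28: reduce T->T / F. Stack=[E - T] ptr=13 lookahead=$ remaining=[$]
Step 29: reduce E->E - T. Stack=[E] ptr=13 lookahead=$ remaining=[$]
Step 30: accept. Stack=[E] ptr=13 lookahead=$ remaining=[$]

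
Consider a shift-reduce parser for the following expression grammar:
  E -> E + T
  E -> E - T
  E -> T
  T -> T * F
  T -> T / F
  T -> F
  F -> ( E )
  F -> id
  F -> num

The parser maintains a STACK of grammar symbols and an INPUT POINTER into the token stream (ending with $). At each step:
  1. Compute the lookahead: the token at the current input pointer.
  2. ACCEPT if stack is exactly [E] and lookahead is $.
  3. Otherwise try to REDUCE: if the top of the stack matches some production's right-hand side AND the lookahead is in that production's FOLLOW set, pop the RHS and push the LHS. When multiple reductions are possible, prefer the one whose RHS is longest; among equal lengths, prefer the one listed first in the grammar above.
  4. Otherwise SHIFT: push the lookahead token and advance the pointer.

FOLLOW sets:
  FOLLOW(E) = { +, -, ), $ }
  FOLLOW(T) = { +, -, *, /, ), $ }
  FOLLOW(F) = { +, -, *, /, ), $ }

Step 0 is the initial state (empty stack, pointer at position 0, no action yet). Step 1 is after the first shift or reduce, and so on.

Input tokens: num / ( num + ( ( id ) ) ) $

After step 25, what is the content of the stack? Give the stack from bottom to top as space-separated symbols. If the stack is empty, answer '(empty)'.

Step 1: shift num. Stack=[num] ptr=1 lookahead=/ remaining=[/ ( num + ( ( id ) ) ) $]
Step 2: reduce F->num. Stack=[F] ptr=1 lookahead=/ remaining=[/ ( num + ( ( id ) ) ) $]
Step 3: reduce T->F. Stack=[T] ptr=1 lookahead=/ remaining=[/ ( num + ( ( id ) ) ) $]
Step 4: shift /. Stack=[T /] ptr=2 lookahead=( remaining=[( num + ( ( id ) ) ) $]
Step 5: shift (. Stack=[T / (] ptr=3 lookahead=num remaining=[num + ( ( id ) ) ) $]
Step 6: shift num. Stack=[T / ( num] ptr=4 lookahead=+ remaining=[+ ( ( id ) ) ) $]
Step 7: reduce F->num. Stack=[T / ( F] ptr=4 lookahead=+ remaining=[+ ( ( id ) ) ) $]
Step 8: reduce T->F. Stack=[T / ( T] ptr=4 lookahead=+ remaining=[+ ( ( id ) ) ) $]
Step 9: reduce E->T. Stack=[T / ( E] ptr=4 lookahead=+ remaining=[+ ( ( id ) ) ) $]
Step 10: shift +. Stack=[T / ( E +] ptr=5 lookahead=( remaining=[( ( id ) ) ) $]
Step 11: shift (. Stack=[T / ( E + (] ptr=6 lookahead=( remaining=[( id ) ) ) $]
Step 12: shift (. Stack=[T / ( E + ( (] ptr=7 lookahead=id remaining=[id ) ) ) $]
Step 13: shift id. Stack=[T / ( E + ( ( id] ptr=8 lookahead=) remaining=[) ) ) $]
Step 14: reduce F->id. Stack=[T / ( E + ( ( F] ptr=8 lookahead=) remaining=[) ) ) $]
Step 15: reduce T->F. Stack=[T / ( E + ( ( T] ptr=8 lookahead=) remaining=[) ) ) $]
Step 16: reduce E->T. Stack=[T / ( E + ( ( E] ptr=8 lookahead=) remaining=[) ) ) $]
Step 17: shift ). Stack=[T / ( E + ( ( E )] ptr=9 lookahead=) remaining=[) ) $]
Step 18: reduce F->( E ). Stack=[T / ( E + ( F] ptr=9 lookahead=) remaining=[) ) $]
Step 19: reduce T->F. Stack=[T / ( E + ( T] ptr=9 lookahead=) remaining=[) ) $]
Step 20: reduce E->T. Stack=[T / ( E + ( E] ptr=9 lookahead=) remaining=[) ) $]
Step 21: shift ). Stack=[T / ( E + ( E )] ptr=10 lookahead=) remaining=[) $]
Step 22: reduce F->( E ). Stack=[T / ( E + F] ptr=10 lookahead=) remaining=[) $]
Step 23: reduce T->F. Stack=[T / ( E + T] ptr=10 lookahead=) remaining=[) $]
Step 24: reduce E->E + T. Stack=[T / ( E] ptr=10 lookahead=) remaining=[) $]
Step 25: shift ). Stack=[T / ( E )] ptr=11 lookahead=$ remaining=[$]

Answer: T / ( E )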